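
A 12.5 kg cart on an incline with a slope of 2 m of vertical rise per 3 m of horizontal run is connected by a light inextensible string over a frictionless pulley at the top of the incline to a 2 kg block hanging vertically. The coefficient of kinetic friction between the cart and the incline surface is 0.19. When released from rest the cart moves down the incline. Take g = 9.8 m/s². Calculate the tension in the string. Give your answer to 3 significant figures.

For the cart on the incline: the weight component along the slope is m₁g sin 33.69° = 12.5 × 9.8 × 0.5547 = 67.951 N and the normal force is N = m₁g cos 33.69° = 101.926 N.
Kinetic friction opposes the cart's motion down the incline: f = μN = 0.19 × 101.926 = 19.366 N acting up the slope.
Newton's second law for the cart (down-slope positive): 67.951 − 19.366 − T = 12.5 a. For the hanging block (upward positive): T − 2 × 9.8 = 2 a.
Adding the two equations eliminates T: 28.985 = 14.5 a, so a = 1.9990 m/s².
Then from the hanging block's equation, T = 2 × (9.8 + 1.9990) = 23.598 N.

23.6 N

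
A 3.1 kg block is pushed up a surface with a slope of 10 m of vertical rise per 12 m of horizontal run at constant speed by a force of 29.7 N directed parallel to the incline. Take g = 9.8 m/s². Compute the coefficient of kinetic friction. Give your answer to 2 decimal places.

At constant speed ΣF = 0 along the incline. The applied 29.7 N acts up the slope; the weight component mg sin 39.81° = 19.449 N and kinetic friction μN both act down the slope.
So 29.7 = 19.449 + μ × 23.339, giving μ = (29.7 − 19.449) / 23.339 = 0.4392.

0.44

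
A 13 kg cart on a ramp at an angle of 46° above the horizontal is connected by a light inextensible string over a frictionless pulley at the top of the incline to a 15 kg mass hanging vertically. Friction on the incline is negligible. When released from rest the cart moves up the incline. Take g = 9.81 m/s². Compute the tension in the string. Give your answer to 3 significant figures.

117 N

For the cart on the incline: the weight component along the slope is m₁g sin 46° = 13 × 9.81 × 0.7193 = 91.732 N and the normal force is N = m₁g cos 46° = 88.590 N.
Newton's second law for the cart (up-slope positive): T − 91.732 = 13 a. For the hanging mass (downward positive): 15 × 9.81 − T = 15 a.
Adding the two equations eliminates T: 55.418 = 28 a, so a = 1.9792 m/s².
Then from the hanging mass's equation, T = 15 × (9.81 − 1.9792) = 117.462 N.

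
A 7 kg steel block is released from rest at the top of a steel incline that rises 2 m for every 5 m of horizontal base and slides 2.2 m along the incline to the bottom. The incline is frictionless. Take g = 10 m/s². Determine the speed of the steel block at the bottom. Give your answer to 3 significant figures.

4.04 m/s

The weight component along the incline is mg sin 21.80° = 25.997 N and the normal force is N = mg cos 21.80° = 64.993 N.
With no friction, a = g sin 21.80° = 3.7139 m/s².
Starting from rest over a distance of 2.2 m, v² = 2aL = 2 × 3.7139 × 2.2 = 16.3412, so v = 4.0424 m/s.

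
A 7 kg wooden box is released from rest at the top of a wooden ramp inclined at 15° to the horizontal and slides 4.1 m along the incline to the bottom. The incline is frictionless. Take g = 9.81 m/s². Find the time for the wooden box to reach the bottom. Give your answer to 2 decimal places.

The weight component along the incline is mg sin 15° = 17.773 N and the normal force is N = mg cos 15° = 66.330 N.
With no friction, a = g sin 15° = 2.5390 m/s².
Starting from rest, L = ½at², so t = √(2L/a) = √(2 × 4.1 / 2.5390) = 1.7971 s.

1.80 s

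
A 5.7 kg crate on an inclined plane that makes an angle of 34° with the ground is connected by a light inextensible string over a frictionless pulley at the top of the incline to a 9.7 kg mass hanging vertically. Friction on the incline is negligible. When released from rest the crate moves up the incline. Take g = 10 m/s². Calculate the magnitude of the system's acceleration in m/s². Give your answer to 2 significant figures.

For the crate on the incline: the weight component along the slope is m₁g sin 34° = 5.7 × 10 × 0.5592 = 31.874 N and the normal force is N = m₁g cos 34° = 47.255 N.
Newton's second law for the crate (up-slope positive): T − 31.874 = 5.7 a. For the hanging mass (downward positive): 9.7 × 10 − T = 9.7 a.
Adding the two equations eliminates T: 65.126 = 15.4 a, so a = 4.2290 m/s².

4.2 m/s²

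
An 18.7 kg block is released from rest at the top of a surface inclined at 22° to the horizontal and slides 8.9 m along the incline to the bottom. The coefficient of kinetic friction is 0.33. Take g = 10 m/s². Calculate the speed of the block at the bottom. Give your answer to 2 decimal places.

3.50 m/s

The weight component along the incline is mg sin 22° = 70.051 N and the normal force is N = mg cos 22° = 173.383 N.
Friction up the slope is f = μN = 0.33 × 173.383 = 57.216 N, so the net downslope force is 70.051 − 57.216 = 12.835 N and a = 12.835 / 18.7 = 0.6864 m/s².
Starting from rest over a distance of 8.9 m, v² = 2aL = 2 × 0.6864 × 8.9 = 12.2179, so v = 3.4954 m/s.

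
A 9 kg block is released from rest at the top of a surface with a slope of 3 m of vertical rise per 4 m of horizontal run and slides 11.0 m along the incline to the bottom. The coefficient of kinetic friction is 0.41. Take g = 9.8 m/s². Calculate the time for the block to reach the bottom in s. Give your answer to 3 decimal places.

The weight component along the incline is mg sin 36.87° = 52.920 N and the normal force is N = mg cos 36.87° = 70.560 N.
Friction up the slope is f = μN = 0.41 × 70.560 = 28.930 N, so the net downslope force is 52.920 − 28.930 = 23.990 N and a = 23.990 / 9 = 2.6656 m/s².
Starting from rest, L = ½at², so t = √(2L/a) = √(2 × 11.0 / 2.6656) = 2.8729 s.

2.873 s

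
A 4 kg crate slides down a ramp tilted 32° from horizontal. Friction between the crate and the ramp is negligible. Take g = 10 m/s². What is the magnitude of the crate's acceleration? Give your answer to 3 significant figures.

Resolving the weight along the incline: the component pulling the crate down the slope is mg sin 32° = 4 × 10 × 0.5299 = 21.196 N, and the normal force is N = mg cos 32° = 4 × 10 × 0.8480 = 33.920 N.
With no friction the net force along the incline is 21.196 N, so a = g sin 32° = 21.196 / 4 = 5.2990 m/s².

5.30 m/s²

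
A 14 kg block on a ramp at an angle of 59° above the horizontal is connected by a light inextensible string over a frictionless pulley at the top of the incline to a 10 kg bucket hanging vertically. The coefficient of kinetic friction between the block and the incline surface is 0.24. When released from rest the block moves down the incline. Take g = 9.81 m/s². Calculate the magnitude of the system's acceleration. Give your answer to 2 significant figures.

For the block on the incline: the weight component along the slope is m₁g sin 59° = 14 × 9.81 × 0.8572 = 117.728 N and the normal force is N = m₁g cos 59° = 70.735 N.
Kinetic friction opposes the block's motion down the incline: f = μN = 0.24 × 70.735 = 16.976 N acting up the slope.
Newton's second law for the block (down-slope positive): 117.728 − 16.976 − T = 14 a. For the hanging bucket (upward positive): T − 10 × 9.81 = 10 a.
Adding the two equations eliminates T: 2.652 = 24 a, so a = 0.1105 m/s².

0.11 m/s²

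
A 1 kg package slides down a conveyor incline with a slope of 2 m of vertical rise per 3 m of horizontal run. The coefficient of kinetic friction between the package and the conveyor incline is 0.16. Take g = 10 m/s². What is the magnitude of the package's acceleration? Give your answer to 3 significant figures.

Resolving the weight along the incline: the component pulling the package down the slope is mg sin 33.69° = 1 × 10 × 0.5547 = 5.547 N, and the normal force is N = mg cos 33.69° = 1 × 10 × 0.8321 = 8.321 N.
Kinetic friction acts up the slope with magnitude f = μN = 0.16 × 8.321 = 1.331 N.
Net force along the incline is 5.547 − 1.331 = 4.216 N, so a = 4.216 / 1 = 4.2160 m/s².

4.22 m/s²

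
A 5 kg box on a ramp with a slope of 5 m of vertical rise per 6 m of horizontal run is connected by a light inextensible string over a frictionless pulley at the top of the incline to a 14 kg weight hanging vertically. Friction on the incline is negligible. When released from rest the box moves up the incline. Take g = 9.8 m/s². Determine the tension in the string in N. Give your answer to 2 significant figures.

For the box on the incline: the weight component along the slope is m₁g sin 39.81° = 5 × 9.8 × 0.6402 = 31.370 N and the normal force is N = m₁g cos 39.81° = 37.643 N.
Newton's second law for the box (up-slope positive): T − 31.370 = 5 a. For the hanging weight (downward positive): 14 × 9.8 − T = 14 a.
Adding the two equations eliminates T: 105.830 = 19 a, so a = 5.5700 m/s².
Then from the hanging weight's equation, T = 14 × (9.8 − 5.5700) = 59.220 N.

59 N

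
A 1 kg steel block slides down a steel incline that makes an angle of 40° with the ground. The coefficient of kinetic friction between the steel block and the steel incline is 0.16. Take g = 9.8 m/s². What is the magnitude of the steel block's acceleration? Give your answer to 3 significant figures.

Resolving the weight along the incline: the component pulling the steel block down the slope is mg sin 40° = 1 × 9.8 × 0.6428 = 6.299 N, and the normal force is N = mg cos 40° = 1 × 9.8 × 0.7660 = 7.507 N.
Kinetic friction acts up the slope with magnitude f = μN = 0.16 × 7.507 = 1.201 N.
Net force along the incline is 6.299 − 1.201 = 5.098 N, so a = 5.098 / 1 = 5.0980 m/s².

5.10 m/s²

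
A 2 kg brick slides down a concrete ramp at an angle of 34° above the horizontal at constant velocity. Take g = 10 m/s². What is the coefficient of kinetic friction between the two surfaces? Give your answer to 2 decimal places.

At constant velocity the net force along the incline is zero: mg sin 34° = μ mg cos 34°.
So μ = tan 34° = 0.5592 / 0.8290 = 0.6745.

0.67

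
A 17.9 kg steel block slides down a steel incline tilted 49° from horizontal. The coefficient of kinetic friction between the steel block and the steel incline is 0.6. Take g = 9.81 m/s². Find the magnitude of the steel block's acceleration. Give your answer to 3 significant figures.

3.54 m/s²

Resolving the weight along the incline: the component pulling the steel block down the slope is mg sin 49° = 17.9 × 9.81 × 0.7547 = 132.525 N, and the normal force is N = mg cos 49° = 17.9 × 9.81 × 0.6561 = 115.211 N.
Kinetic friction acts up the slope with magnitude f = μN = 0.6 × 115.211 = 69.127 N.
Net force along the incline is 132.525 − 69.127 = 63.398 N, so a = 63.398 / 17.9 = 3.5418 m/s².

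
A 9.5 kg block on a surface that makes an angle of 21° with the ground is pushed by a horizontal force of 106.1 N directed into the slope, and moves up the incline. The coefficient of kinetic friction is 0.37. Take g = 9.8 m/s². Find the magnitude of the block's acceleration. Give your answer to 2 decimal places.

The horizontal push has components F cos 21° = 106.1 × 0.9336 = 99.055 N up the incline and F sin 21° = 106.1 × 0.3584 = 38.026 N pressing into the surface.
The normal force is therefore N = mg cos 21° + F sin 21° = 86.918 + 38.026 = 124.944 N, and kinetic friction down the slope is μN = 0.37 × 124.944 = 46.229 N.
Along the incline: F cos 21° − mg sin 21° − μN = ma, so 99.055 − 33.367 − 46.229 = 9.5 a, giving a = 2.0483 m/s².

2.05 m/s²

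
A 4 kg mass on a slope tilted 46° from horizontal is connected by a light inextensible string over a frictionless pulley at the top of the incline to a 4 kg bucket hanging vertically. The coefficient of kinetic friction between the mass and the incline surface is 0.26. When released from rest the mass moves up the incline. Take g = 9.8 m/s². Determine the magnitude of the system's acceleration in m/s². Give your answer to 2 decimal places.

0.49 m/s²

For the mass on the incline: the weight component along the slope is m₁g sin 46° = 4 × 9.8 × 0.7193 = 28.197 N and the normal force is N = m₁g cos 46° = 27.231 N.
Kinetic friction opposes the mass's motion up the incline: f = μN = 0.26 × 27.231 = 7.080 N acting down the slope.
Newton's second law for the mass (up-slope positive): T − 28.197 − 7.080 = 4 a. For the hanging bucket (downward positive): 4 × 9.8 − T = 4 a.
Adding the two equations eliminates T: 3.923 = 8 a, so a = 0.4904 m/s².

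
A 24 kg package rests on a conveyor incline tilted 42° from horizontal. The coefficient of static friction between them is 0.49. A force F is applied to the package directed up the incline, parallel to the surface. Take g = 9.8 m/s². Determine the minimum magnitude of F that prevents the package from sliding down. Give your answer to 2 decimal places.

71.73 N

The normal force is N = mg cos 42° = 174.788 N. With F at its minimum the package is on the verge of sliding down, so static friction is at its maximum μ_s N = 0.49 × 174.788 = 85.646 N and acts up the slope.
Equilibrium along the incline: F + μ_s N = mg sin 42°, so F = 157.380 − 85.646 = 71.734 N.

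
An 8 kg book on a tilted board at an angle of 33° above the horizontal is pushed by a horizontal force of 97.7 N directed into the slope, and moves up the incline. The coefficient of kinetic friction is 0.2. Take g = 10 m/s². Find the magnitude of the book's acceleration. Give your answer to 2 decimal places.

The horizontal push has components F cos 33° = 97.7 × 0.8387 = 81.941 N up the incline and F sin 33° = 97.7 × 0.5446 = 53.207 N pressing into the surface.
The normal force is therefore N = mg cos 33° + F sin 33° = 67.096 + 53.207 = 120.303 N, and kinetic friction down the slope is μN = 0.2 × 120.303 = 24.061 N.
Along the incline: F cos 33° − mg sin 33° − μN = ma, so 81.941 − 43.568 − 24.061 = 8 a, giving a = 1.7890 m/s².

1.79 m/s²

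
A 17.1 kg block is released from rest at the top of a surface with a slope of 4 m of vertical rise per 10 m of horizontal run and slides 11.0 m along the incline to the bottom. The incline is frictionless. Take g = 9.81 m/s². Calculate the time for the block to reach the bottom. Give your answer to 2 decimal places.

The weight component along the incline is mg sin 21.80° = 62.301 N and the normal force is N = mg cos 21.80° = 155.753 N.
With no friction, a = g sin 21.80° = 3.6433 m/s².
Starting from rest, L = ½at², so t = √(2L/a) = √(2 × 11.0 / 3.6433) = 2.4573 s.

2.46 s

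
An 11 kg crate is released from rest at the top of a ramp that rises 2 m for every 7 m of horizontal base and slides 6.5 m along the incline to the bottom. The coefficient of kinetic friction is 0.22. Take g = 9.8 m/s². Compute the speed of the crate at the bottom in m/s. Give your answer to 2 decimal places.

2.84 m/s

The weight component along the incline is mg sin 15.95° = 29.615 N and the normal force is N = mg cos 15.95° = 103.652 N.
Friction up the slope is f = μN = 0.22 × 103.652 = 22.803 N, so the net downslope force is 29.615 − 22.803 = 6.812 N and a = 6.812 / 11 = 0.6193 m/s².
Starting from rest over a distance of 6.5 m, v² = 2aL = 2 × 0.6193 × 6.5 = 8.0509, so v = 2.8374 m/s.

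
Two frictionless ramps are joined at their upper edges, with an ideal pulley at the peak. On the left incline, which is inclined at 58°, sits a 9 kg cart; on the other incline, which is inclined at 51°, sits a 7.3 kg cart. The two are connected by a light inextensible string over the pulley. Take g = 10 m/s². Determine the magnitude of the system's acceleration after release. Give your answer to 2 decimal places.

1.20 m/s²

Resolve each weight along its own incline: the 9 kg mass has component 9 × 10 × sin 58° = 76.324 N down its slope, and the 7.3 kg mass has 7.3 × 10 × sin 51° = 56.732 N down its slope.
The 9 kg side's 76.324 N exceeds the other side's 56.732 N, so that mass slides down and the 7.3 kg mass slides up. Taking that direction as positive, Newton's second law for the whole system gives 76.324 − 56.732 = (9 + 7.3) a, so a = 19.592 / 16.3 = 1.2020 m/s².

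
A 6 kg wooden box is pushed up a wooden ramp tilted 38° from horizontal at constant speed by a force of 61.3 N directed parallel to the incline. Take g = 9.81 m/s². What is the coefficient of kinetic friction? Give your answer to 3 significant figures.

At constant speed ΣF = 0 along the incline. The applied 61.3 N acts up the slope; the weight component mg sin 38° = 36.238 N and kinetic friction μN both act down the slope.
So 61.3 = 36.238 + μ × 46.382, giving μ = (61.3 − 36.238) / 46.382 = 0.5403.

0.540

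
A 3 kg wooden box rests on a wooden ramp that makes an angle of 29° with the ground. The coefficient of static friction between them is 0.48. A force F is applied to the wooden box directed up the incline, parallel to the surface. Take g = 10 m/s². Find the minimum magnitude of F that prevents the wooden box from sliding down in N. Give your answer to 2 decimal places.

The normal force is N = mg cos 29° = 26.239 N. With F at its minimum the wooden box is on the verge of sliding down, so static friction is at its maximum μ_s N = 0.48 × 26.239 = 12.595 N and acts up the slope.
Equilibrium along the incline: F + μ_s N = mg sin 29°, so F = 14.544 − 12.595 = 1.949 N.

1.95 N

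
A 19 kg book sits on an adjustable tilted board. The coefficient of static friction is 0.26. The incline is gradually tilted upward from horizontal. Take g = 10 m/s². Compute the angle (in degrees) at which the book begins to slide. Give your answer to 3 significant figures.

At the threshold of sliding, static friction is at its maximum μ_s N and exactly balances the weight component along the incline: mg sin θ = μ_s mg cos θ.
Hence tan θ = μ_s = 0.26, so θ = arctan(0.26) = 14.5742°.

14.6°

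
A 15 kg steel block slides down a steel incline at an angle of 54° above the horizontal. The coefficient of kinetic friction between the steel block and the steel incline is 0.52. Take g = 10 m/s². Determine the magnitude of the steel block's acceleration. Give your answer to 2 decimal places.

Resolving the weight along the incline: the component pulling the steel block down the slope is mg sin 54° = 15 × 10 × 0.8090 = 121.350 N, and the normal force is N = mg cos 54° = 15 × 10 × 0.5878 = 88.170 N.
Kinetic friction acts up the slope with magnitude f = μN = 0.52 × 88.170 = 45.848 N.
Net force along the incline is 121.350 − 45.848 = 75.502 N, so a = 75.502 / 15 = 5.0335 m/s².

5.03 m/s²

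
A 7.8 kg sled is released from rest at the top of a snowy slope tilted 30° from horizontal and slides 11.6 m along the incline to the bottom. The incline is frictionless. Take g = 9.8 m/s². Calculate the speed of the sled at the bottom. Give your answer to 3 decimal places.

The weight component along the incline is mg sin 30° = 38.220 N and the normal force is N = mg cos 30° = 66.199 N.
With no friction, a = g sin 30° = 4.9000 m/s².
Starting from rest over a distance of 11.6 m, v² = 2aL = 2 × 4.9000 × 11.6 = 113.6800, so v = 10.6621 m/s.

10.662 m/s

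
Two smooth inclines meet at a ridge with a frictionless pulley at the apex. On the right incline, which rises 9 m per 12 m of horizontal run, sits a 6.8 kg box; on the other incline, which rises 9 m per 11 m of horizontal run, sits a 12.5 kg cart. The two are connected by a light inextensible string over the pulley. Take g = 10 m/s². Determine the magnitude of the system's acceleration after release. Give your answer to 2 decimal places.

Resolve each weight along its own incline: the 6.8 kg mass has component 6.8 × 10 × sin 36.87° = 40.800 N down its slope, and the 12.5 kg mass has 12.5 × 10 × sin 39.29° = 79.155 N down its slope.
The 12.5 kg side's 79.155 N exceeds the other side's 40.800 N, so that mass slides down and the 6.8 kg mass slides up. Taking that direction as positive, Newton's second law for the whole system gives 79.155 − 40.800 = (6.8 + 12.5) a, so a = 38.355 / 19.3 = 1.9873 m/s².

1.99 m/s²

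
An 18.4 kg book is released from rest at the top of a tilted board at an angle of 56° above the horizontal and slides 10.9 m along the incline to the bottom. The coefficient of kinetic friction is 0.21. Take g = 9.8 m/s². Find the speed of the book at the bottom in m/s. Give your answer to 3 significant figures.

12.3 m/s

The weight component along the incline is mg sin 56° = 149.492 N and the normal force is N = mg cos 56° = 100.834 N.
Friction up the slope is f = μN = 0.21 × 100.834 = 21.175 N, so the net downslope force is 149.492 − 21.175 = 128.317 N and a = 128.317 / 18.4 = 6.9738 m/s².
Starting from rest over a distance of 10.9 m, v² = 2aL = 2 × 6.9738 × 10.9 = 152.0288, so v = 12.3300 m/s.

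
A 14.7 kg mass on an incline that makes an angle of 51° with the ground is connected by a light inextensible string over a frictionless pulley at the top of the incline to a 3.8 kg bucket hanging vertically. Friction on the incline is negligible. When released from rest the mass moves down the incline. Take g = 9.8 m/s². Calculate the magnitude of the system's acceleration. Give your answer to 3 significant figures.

For the mass on the incline: the weight component along the slope is m₁g sin 51° = 14.7 × 9.8 × 0.7771 = 111.949 N and the normal force is N = m₁g cos 51° = 90.660 N.
Newton's second law for the mass (down-slope positive): 111.949 − T = 14.7 a. For the hanging bucket (upward positive): T − 3.8 × 9.8 = 3.8 a.
Adding the two equations eliminates T: 74.709 = 18.5 a, so a = 4.0383 m/s².

4.04 m/s²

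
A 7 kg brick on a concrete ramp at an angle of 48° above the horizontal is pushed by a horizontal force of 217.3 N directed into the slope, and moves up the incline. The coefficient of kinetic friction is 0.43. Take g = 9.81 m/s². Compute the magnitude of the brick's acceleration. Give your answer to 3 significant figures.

The horizontal push has components F cos 48° = 217.3 × 0.6691 = 145.395 N up the incline and F sin 48° = 217.3 × 0.7431 = 161.476 N pressing into the surface.
The normal force is therefore N = mg cos 48° + F sin 48° = 45.947 + 161.476 = 207.423 N, and kinetic friction down the slope is μN = 0.43 × 207.423 = 89.192 N.
Along the incline: F cos 48° − mg sin 48° − μN = ma, so 145.395 − 51.029 − 89.192 = 7 a, giving a = 0.7391 m/s².

0.739 m/s²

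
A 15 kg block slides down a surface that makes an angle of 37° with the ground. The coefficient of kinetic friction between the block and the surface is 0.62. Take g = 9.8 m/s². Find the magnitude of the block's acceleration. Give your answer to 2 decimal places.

1.05 m/s²

Resolving the weight along the incline: the component pulling the block down the slope is mg sin 37° = 15 × 9.8 × 0.6018 = 88.465 N, and the normal force is N = mg cos 37° = 15 × 9.8 × 0.7986 = 117.394 N.
Kinetic friction acts up the slope with magnitude f = μN = 0.62 × 117.394 = 72.784 N.
Net force along the incline is 88.465 − 72.784 = 15.681 N, so a = 15.681 / 15 = 1.0454 m/s².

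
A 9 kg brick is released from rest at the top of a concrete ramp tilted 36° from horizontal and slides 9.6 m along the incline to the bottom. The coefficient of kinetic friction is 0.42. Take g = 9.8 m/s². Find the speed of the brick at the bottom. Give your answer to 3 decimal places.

6.831 m/s

The weight component along the incline is mg sin 36° = 51.843 N and the normal force is N = mg cos 36° = 71.355 N.
Friction up the slope is f = μN = 0.42 × 71.355 = 29.969 N, so the net downslope force is 51.843 − 29.969 = 21.874 N and a = 21.874 / 9 = 2.4304 m/s².
Starting from rest over a distance of 9.6 m, v² = 2aL = 2 × 2.4304 × 9.6 = 46.6637, so v = 6.8311 m/s.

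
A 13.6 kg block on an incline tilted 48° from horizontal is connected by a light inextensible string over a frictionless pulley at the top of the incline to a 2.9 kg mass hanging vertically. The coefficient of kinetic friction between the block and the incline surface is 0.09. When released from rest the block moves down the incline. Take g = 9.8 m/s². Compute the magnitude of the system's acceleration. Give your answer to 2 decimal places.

For the block on the incline: the weight component along the slope is m₁g sin 48° = 13.6 × 9.8 × 0.7431 = 99.040 N and the normal force is N = m₁g cos 48° = 89.182 N.
Kinetic friction opposes the block's motion down the incline: f = μN = 0.09 × 89.182 = 8.026 N acting up the slope.
Newton's second law for the block (down-slope positive): 99.040 − 8.026 − T = 13.6 a. For the hanging mass (upward positive): T − 2.9 × 9.8 = 2.9 a.
Adding the two equations eliminates T: 62.594 = 16.5 a, so a = 3.7936 m/s².

3.79 m/s²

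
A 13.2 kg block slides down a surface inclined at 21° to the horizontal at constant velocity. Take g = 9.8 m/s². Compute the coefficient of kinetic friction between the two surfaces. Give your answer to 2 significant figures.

At constant velocity the net force along the incline is zero: mg sin 21° = μ mg cos 21°.
So μ = tan 21° = 0.3584 / 0.9336 = 0.3839.

0.38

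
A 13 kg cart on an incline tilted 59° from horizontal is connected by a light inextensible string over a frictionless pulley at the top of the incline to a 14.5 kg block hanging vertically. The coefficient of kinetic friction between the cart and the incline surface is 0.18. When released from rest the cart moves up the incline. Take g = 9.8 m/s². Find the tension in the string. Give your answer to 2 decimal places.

130.98 N

For the cart on the incline: the weight component along the slope is m₁g sin 59° = 13 × 9.8 × 0.8572 = 109.207 N and the normal force is N = m₁g cos 59° = 65.616 N.
Kinetic friction opposes the cart's motion up the incline: f = μN = 0.18 × 65.616 = 11.811 N acting down the slope.
Newton's second law for the cart (up-slope positive): T − 109.207 − 11.811 = 13 a. For the hanging block (downward positive): 14.5 × 9.8 − T = 14.5 a.
Adding the two equations eliminates T: 21.082 = 27.5 a, so a = 0.7666 m/s².
Then from the hanging block's equation, T = 14.5 × (9.8 − 0.7666) = 130.984 N.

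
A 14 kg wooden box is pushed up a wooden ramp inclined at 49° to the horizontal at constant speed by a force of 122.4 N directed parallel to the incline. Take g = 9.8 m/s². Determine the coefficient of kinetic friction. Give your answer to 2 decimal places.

At constant speed ΣF = 0 along the incline. The applied 122.4 N acts up the slope; the weight component mg sin 49° = 103.546 N and kinetic friction μN both act down the slope.
So 122.4 = 103.546 + μ × 90.011, giving μ = (122.4 − 103.546) / 90.011 = 0.2095.

0.21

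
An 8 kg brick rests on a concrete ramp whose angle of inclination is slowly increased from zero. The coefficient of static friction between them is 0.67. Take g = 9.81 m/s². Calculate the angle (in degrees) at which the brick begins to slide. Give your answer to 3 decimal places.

33.822°

At the threshold of sliding, static friction is at its maximum μ_s N and exactly balances the weight component along the incline: mg sin θ = μ_s mg cos θ.
Hence tan θ = μ_s = 0.67, so θ = arctan(0.67) = 33.8221°.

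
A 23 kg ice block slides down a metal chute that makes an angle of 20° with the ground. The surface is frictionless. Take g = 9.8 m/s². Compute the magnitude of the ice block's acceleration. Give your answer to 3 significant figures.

3.35 m/s²

Resolving the weight along the incline: the component pulling the ice block down the slope is mg sin 20° = 23 × 9.8 × 0.3420 = 77.087 N, and the normal force is N = mg cos 20° = 23 × 9.8 × 0.9397 = 211.808 N.
With no friction the net force along the incline is 77.087 N, so a = g sin 20° = 77.087 / 23 = 3.3516 m/s².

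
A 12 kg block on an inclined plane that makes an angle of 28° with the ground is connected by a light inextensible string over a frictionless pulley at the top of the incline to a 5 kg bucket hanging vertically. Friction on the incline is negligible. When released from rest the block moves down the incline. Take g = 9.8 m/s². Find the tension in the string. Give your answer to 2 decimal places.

For the block on the incline: the weight component along the slope is m₁g sin 28° = 12 × 9.8 × 0.4695 = 55.213 N and the normal force is N = m₁g cos 28° = 103.835 N.
Newton's second law for the block (down-slope positive): 55.213 − T = 12 a. For the hanging bucket (upward positive): T − 5 × 9.8 = 5 a.
Adding the two equations eliminates T: 6.213 = 17 a, so a = 0.3655 m/s².
Then from the hanging bucket's equation, T = 5 × (9.8 + 0.3655) = 50.828 N.

50.83 N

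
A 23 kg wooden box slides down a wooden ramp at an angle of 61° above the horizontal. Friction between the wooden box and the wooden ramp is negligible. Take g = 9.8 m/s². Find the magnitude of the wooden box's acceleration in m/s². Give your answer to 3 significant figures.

8.57 m/s²

Resolving the weight along the incline: the component pulling the wooden box down the slope is mg sin 61° = 23 × 9.8 × 0.8746 = 197.135 N, and the normal force is N = mg cos 61° = 23 × 9.8 × 0.4848 = 109.274 N.
With no friction the net force along the incline is 197.135 N, so a = g sin 61° = 197.135 / 23 = 8.5711 m/s².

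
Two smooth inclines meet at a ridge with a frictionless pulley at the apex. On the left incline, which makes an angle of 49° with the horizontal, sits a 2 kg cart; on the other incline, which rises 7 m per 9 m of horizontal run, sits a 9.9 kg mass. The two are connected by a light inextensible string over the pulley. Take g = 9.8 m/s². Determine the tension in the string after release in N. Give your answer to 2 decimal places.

22.32 N

Resolve each weight along its own incline: the 2 kg mass has component 2 × 9.8 × sin 49° = 14.792 N down its slope, and the 9.9 kg mass has 9.9 × 9.8 × sin 37.87° = 59.565 N down its slope.
The 9.9 kg side's 59.565 N exceeds the other side's 14.792 N, so that mass slides down and the 2 kg mass slides up. Taking that direction as positive, Newton's second law for the whole system gives 59.565 − 14.792 = (2 + 9.9) a, so a = 44.773 / 11.9 = 3.7624 m/s².
For the 2 kg mass (up-slope positive): T − 14.792 = 2 × 3.7624, so T = 22.317 N.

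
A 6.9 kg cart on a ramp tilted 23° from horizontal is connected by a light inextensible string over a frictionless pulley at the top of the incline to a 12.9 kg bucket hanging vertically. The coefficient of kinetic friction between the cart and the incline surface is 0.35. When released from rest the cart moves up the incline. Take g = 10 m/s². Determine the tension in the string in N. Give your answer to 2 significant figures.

For the cart on the incline: the weight component along the slope is m₁g sin 23° = 6.9 × 10 × 0.3907 = 26.958 N and the normal force is N = m₁g cos 23° = 63.515 N.
Kinetic friction opposes the cart's motion up the incline: f = μN = 0.35 × 63.515 = 22.230 N acting down the slope.
Newton's second law for the cart (up-slope positive): T − 26.958 − 22.230 = 6.9 a. For the hanging bucket (downward positive): 12.9 × 10 − T = 12.9 a.
Adding the two equations eliminates T: 79.812 = 19.8 a, so a = 4.0309 m/s².
Then from the hanging bucket's equation, T = 12.9 × (10 − 4.0309) = 77.001 N.

77 N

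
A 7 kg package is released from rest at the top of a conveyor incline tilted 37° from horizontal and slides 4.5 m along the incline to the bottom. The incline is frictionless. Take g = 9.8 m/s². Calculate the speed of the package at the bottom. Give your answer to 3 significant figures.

7.29 m/s

The weight component along the incline is mg sin 37° = 41.285 N and the normal force is N = mg cos 37° = 54.786 N.
With no friction, a = g sin 37° = 5.8978 m/s².
Starting from rest over a distance of 4.5 m, v² = 2aL = 2 × 5.8978 × 4.5 = 53.0802, so v = 7.2856 m/s.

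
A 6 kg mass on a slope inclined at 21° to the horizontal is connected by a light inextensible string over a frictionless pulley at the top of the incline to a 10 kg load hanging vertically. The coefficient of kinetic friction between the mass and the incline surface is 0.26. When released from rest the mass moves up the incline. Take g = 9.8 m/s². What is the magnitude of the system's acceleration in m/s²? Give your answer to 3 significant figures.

3.92 m/s²

For the mass on the incline: the weight component along the slope is m₁g sin 21° = 6 × 9.8 × 0.3584 = 21.074 N and the normal force is N = m₁g cos 21° = 54.895 N.
Kinetic friction opposes the mass's motion up the incline: f = μN = 0.26 × 54.895 = 14.273 N acting down the slope.
Newton's second law for the mass (up-slope positive): T − 21.074 − 14.273 = 6 a. For the hanging load (downward positive): 10 × 9.8 − T = 10 a.
Adding the two equations eliminates T: 62.653 = 16 a, so a = 3.9158 m/s².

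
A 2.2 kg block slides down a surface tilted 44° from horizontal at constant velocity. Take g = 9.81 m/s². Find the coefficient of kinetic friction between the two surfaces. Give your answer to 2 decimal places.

At constant velocity the net force along the incline is zero: mg sin 44° = μ mg cos 44°.
So μ = tan 44° = 0.6947 / 0.7193 = 0.9658.

0.97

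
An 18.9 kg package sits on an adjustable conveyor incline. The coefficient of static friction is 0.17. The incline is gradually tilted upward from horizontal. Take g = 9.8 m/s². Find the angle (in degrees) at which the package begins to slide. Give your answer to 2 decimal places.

9.65°

At the threshold of sliding, static friction is at its maximum μ_s N and exactly balances the weight component along the incline: mg sin θ = μ_s mg cos θ.
Hence tan θ = μ_s = 0.17, so θ = arctan(0.17) = 9.6480°.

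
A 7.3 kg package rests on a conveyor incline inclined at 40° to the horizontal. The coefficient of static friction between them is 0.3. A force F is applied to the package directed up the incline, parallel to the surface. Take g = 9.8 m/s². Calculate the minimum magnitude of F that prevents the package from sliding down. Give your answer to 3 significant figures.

The normal force is N = mg cos 40° = 54.803 N. With F at its minimum the package is on the verge of sliding down, so static friction is at its maximum μ_s N = 0.3 × 54.803 = 16.441 N and acts up the slope.
Equilibrium along the incline: F + μ_s N = mg sin 40°, so F = 45.985 − 16.441 = 29.544 N.

29.5 N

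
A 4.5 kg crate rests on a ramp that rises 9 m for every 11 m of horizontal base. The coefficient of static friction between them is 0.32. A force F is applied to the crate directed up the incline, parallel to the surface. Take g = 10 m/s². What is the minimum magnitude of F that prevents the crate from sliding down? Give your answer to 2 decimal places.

17.35 N

The normal force is N = mg cos 39.29° = 34.828 N. With F at its minimum the crate is on the verge of sliding down, so static friction is at its maximum μ_s N = 0.32 × 34.828 = 11.145 N and acts up the slope.
Equilibrium along the incline: F + μ_s N = mg sin 39.29°, so F = 28.496 − 11.145 = 17.351 N.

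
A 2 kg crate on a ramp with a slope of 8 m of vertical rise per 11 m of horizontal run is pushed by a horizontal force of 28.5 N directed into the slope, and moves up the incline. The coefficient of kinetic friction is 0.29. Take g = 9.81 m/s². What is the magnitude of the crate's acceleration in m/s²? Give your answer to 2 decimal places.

The horizontal push has components F cos 36.03° = 28.5 × 0.8087 = 23.048 N up the incline and F sin 36.03° = 28.5 × 0.5882 = 16.764 N pressing into the surface.
The normal force is therefore N = mg cos 36.03° + F sin 36.03° = 15.867 + 16.764 = 32.631 N, and kinetic friction down the slope is μN = 0.29 × 32.631 = 9.463 N.
Along the incline: F cos 36.03° − mg sin 36.03° − μN = ma, so 23.048 − 11.540 − 9.463 = 2 a, giving a = 1.0225 m/s².

1.02 m/s²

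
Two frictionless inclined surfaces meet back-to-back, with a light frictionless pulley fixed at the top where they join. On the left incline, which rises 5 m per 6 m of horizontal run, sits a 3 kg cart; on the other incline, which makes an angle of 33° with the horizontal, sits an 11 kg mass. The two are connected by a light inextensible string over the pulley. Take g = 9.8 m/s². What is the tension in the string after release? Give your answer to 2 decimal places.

Resolve each weight along its own incline: the 3 kg mass has component 3 × 9.8 × sin 39.81° = 18.821 N down its slope, and the 11 kg mass has 11 × 9.8 × sin 33° = 58.712 N down its slope.
The 11 kg side's 58.712 N exceeds the other side's 18.821 N, so that mass slides down and the 3 kg mass slides up. Taking that direction as positive, Newton's second law for the whole system gives 58.712 − 18.821 = (3 + 11) a, so a = 39.891 / 14 = 2.8494 m/s².
For the 3 kg mass (up-slope positive): T − 18.821 = 3 × 2.8494, so T = 27.369 N.

27.37 N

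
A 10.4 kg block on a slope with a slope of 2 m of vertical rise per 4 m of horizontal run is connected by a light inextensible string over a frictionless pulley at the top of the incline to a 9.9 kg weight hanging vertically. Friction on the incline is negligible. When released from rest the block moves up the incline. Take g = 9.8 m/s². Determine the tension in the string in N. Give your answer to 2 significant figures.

For the block on the incline: the weight component along the slope is m₁g sin 26.57° = 10.4 × 9.8 × 0.4472 = 45.579 N and the normal force is N = m₁g cos 26.57° = 91.160 N.
Newton's second law for the block (up-slope positive): T − 45.579 = 10.4 a. For the hanging weight (downward positive): 9.9 × 9.8 − T = 9.9 a.
Adding the two equations eliminates T: 51.441 = 20.3 a, so a = 2.5340 m/s².
Then from the hanging weight's equation, T = 9.9 × (9.8 − 2.5340) = 71.933 N.

72 N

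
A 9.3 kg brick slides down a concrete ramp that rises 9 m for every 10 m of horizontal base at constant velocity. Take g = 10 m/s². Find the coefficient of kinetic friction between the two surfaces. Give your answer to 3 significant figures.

0.900

At constant velocity the net force along the incline is zero: mg sin 41.99° = μ mg cos 41.99°.
So μ = tan 41.99° = 0.6690 / 0.7433 = 0.9000.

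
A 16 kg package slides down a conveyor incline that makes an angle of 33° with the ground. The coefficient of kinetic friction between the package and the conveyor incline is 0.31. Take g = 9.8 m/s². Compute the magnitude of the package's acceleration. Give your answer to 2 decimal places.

Resolving the weight along the incline: the component pulling the package down the slope is mg sin 33° = 16 × 9.8 × 0.5446 = 85.393 N, and the normal force is N = mg cos 33° = 16 × 9.8 × 0.8387 = 131.508 N.
Kinetic friction acts up the slope with magnitude f = μN = 0.31 × 131.508 = 40.767 N.
Net force along the incline is 85.393 − 40.767 = 44.626 N, so a = 44.626 / 16 = 2.7891 m/s².

2.79 m/s²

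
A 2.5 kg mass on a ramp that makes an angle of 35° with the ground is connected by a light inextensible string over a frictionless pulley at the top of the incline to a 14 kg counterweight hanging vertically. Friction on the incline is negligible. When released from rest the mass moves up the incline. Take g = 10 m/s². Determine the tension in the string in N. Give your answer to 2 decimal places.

33.38 N

For the mass on the incline: the weight component along the slope is m₁g sin 35° = 2.5 × 10 × 0.5736 = 14.340 N and the normal force is N = m₁g cos 35° = 20.479 N.
Newton's second law for the mass (up-slope positive): T − 14.340 = 2.5 a. For the hanging counterweight (downward positive): 14 × 10 − T = 14 a.
Adding the two equations eliminates T: 125.660 = 16.5 a, so a = 7.6158 m/s².
Then from the hanging counterweight's equation, T = 14 × (10 − 7.6158) = 33.379 N.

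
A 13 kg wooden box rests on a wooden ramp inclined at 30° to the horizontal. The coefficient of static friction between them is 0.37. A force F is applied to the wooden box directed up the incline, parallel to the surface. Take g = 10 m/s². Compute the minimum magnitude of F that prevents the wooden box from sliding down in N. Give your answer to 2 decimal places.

23.34 N

The normal force is N = mg cos 30° = 112.583 N. With F at its minimum the wooden box is on the verge of sliding down, so static friction is at its maximum μ_s N = 0.37 × 112.583 = 41.656 N and acts up the slope.
Equilibrium along the incline: F + μ_s N = mg sin 30°, so F = 65.000 − 41.656 = 23.344 N.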